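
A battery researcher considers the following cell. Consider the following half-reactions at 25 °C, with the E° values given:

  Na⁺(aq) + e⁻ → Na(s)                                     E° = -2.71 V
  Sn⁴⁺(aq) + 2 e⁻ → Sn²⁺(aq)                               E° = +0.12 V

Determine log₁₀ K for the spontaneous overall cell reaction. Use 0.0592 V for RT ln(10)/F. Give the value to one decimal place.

95.6

Cathode: Sn⁴⁺/Sn²⁺; anode: Na⁺/Na. E°cell = +2.83 V, n = 2.
log K = nE°cell / 0.0592 = (2)(+2.83) / 0.0592 = 95.6.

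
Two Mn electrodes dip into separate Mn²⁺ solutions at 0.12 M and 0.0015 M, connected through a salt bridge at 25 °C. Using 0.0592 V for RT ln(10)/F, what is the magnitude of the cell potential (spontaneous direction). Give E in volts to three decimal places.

+0.056 V

For a concentration cell E°cell = 0. The 0.12 M side is the cathode (reduction is favoured where [Mn²⁺] is higher).
With n = 2, E = −(0.0592/2) log([Mn²⁺]ₐₙ/[Mn²⁺]꜀ₐₜ) = −(0.0592/2) log(0.0015/0.12) = −(0.0592/2)(-1.903) = +0.056 V.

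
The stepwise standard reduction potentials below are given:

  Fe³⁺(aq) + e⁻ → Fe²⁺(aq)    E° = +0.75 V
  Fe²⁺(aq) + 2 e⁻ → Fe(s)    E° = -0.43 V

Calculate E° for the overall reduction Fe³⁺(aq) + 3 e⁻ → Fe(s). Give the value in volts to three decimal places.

Since ΔG° = −nFE° is additive over sequential reductions, n₃E°₃ = n₁E°₁ + n₂E°₂.
E°₃ = (1×+0.75 + 2×-0.43) / 3 = (-0.110) / 3 = -0.037 V.

-0.037 V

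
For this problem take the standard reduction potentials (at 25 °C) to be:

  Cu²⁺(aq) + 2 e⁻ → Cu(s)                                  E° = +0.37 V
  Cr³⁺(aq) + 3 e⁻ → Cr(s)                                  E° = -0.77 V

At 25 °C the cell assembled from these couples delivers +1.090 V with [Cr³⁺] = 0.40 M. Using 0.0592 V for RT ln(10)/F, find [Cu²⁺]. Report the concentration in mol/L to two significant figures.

Cu²⁺/Cu is the cathode, Cr³⁺/Cr the anode: E°cell = +1.14 V, n = 6.
Overall reaction: 3 Cu²⁺(aq) + 2 Cr(s) → 3 Cu(s) + 2 Cr³⁺(aq); Q = [Cr³⁺]^2/[Cu²⁺]^3.
From E = E° − (0.0592/n) log Q: log Q = (E° − E)·n/0.0592 = (+1.14 − (+1.090))·6/0.0592 = 5.0676.
So 3·log[Cu²⁺] = 2·log(0.4) − log Q = -0.7959 − (5.0676) = -5.8635; log[Cu²⁺] = -5.8635 / 3 = -1.9545; [Cu²⁺] = 10^(-1.9545) ≈ 0.011 M.

0.011 M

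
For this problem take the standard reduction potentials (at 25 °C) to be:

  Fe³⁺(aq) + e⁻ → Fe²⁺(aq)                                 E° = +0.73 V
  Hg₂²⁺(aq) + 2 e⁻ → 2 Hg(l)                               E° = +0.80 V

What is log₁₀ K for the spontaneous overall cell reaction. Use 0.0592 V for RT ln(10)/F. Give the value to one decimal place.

Cathode: Hg₂²⁺/Hg; anode: Fe³⁺/Fe²⁺. E°cell = +0.07 V, n = 2.
log K = nE°cell / 0.0592 = (2)(+0.07) / 0.0592 = 2.4.

2.4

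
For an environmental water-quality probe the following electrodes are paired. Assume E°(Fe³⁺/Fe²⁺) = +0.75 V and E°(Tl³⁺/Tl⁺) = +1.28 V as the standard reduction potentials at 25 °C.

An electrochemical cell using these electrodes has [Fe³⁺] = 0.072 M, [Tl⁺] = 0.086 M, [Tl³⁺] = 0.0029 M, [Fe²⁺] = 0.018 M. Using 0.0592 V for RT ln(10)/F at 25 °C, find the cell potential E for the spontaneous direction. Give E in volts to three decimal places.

Tl³⁺/Tl⁺ is the cathode (higher E°), Fe³⁺/Fe²⁺ the anode: E°cell = +1.28 − (+0.75) = +0.53 V, n = 2.
Overall: Tl³⁺(aq) + 2 Fe²⁺(aq) → Tl⁺(aq) + 2 Fe³⁺(aq)
Q = [Tl⁺]·[Fe³⁺]^2 / ([Tl³⁺]·[Fe²⁺]^2); log Q = 2.676.
E = E° − (0.0592/n) log Q = +0.53 − (0.0592/2)(2.676) = +0.451 V.

+0.451 V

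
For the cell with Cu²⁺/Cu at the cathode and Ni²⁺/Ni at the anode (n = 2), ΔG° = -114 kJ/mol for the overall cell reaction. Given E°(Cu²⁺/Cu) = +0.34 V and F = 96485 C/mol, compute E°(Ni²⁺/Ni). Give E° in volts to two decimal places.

-0.25 V

E°cell = −ΔG°/(nF) = −(-114×10³)/((2)(96485)) = +0.591 V.
Since Cu²⁺/Cu is the cathode and Ni²⁺/Ni the anode, E°cell = E°(Cu²⁺/Cu) − E°(Ni²⁺/Ni).
So E°(Ni²⁺/Ni) = E°(Cu²⁺/Cu) − E°cell = (+0.34) − (+0.591) = -0.25 V.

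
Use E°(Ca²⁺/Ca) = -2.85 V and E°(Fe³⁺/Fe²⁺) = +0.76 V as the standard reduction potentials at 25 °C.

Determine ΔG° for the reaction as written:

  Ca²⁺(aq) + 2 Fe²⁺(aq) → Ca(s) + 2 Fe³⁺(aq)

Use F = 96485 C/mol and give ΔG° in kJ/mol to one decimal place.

As written, Ca²⁺/Ca is reduced (cathode) and Fe³⁺/Fe²⁺ is oxidised (anode), so E°cell = (-2.85) − (+0.76) = -3.61 V.
Balancing electrons gives n = 2.
ΔG° = −nFE° = −(2)(96485)(-3.61) = 696,622 J = +696.6 kJ/mol.

+696.6 kJ/mol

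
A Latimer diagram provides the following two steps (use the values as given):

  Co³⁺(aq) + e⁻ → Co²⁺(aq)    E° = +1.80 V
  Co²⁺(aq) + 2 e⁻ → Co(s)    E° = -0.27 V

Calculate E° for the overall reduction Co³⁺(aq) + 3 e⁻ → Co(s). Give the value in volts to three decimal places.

Adding the free-energy changes (−nFE°) of the two steps gives −n₃FE°₃ = −n₁FE°₁ − n₂FE°₂.
E°₃ = (1×+1.80 + 2×-0.27) / 3 = (+1.260) / 3 = +0.420 V.

+0.420 V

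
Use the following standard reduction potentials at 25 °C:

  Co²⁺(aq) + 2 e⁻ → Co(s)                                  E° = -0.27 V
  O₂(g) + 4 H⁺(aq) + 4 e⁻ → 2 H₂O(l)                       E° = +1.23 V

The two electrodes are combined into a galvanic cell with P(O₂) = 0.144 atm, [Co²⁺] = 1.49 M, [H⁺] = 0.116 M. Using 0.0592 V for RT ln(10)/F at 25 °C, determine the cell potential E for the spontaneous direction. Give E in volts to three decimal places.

O₂/H₂O is the cathode (higher E°), Co²⁺/Co the anode: E°cell = +1.23 − (-0.27) = +1.50 V, n = 4.
Overall: O₂(g) + 4 H⁺(aq) + 2 Co(s) → 2 H₂O(l) + 2 Co²⁺(aq)
Q = [Co²⁺]^2 / (P(O₂)·[H⁺]^4); log Q = 4.930.
E = E° − (0.0592/n) log Q = +1.50 − (0.0592/4)(4.930) = +1.427 V.

+1.427 V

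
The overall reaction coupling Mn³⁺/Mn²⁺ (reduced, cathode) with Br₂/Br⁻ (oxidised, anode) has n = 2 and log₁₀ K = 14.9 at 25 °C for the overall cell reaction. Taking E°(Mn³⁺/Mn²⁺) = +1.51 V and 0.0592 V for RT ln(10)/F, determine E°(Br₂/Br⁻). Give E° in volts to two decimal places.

E°cell = (0.0592/n)·log K = (0.0592/2)(14.9) = +0.441 V.
Since Mn³⁺/Mn²⁺ is the cathode and Br₂/Br⁻ the anode, E°cell = E°(Mn³⁺/Mn²⁺) − E°(Br₂/Br⁻).
So E°(Br₂/Br⁻) = E°(Mn³⁺/Mn²⁺) − E°cell = (+1.51) − (+0.441) = +1.07 V.

+1.07 V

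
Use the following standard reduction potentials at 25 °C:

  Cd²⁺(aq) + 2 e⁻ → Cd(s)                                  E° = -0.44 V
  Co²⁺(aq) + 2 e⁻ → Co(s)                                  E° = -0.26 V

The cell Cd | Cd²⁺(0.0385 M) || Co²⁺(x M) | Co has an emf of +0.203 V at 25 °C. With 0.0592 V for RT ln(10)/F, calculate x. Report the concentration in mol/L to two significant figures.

Co²⁺/Co is the cathode, Cd²⁺/Cd the anode: E°cell = +0.18 V, n = 2.
Overall reaction: Co²⁺(aq) + Cd(s) → Co(s) + Cd²⁺(aq); Q = [Cd²⁺]^1/[Co²⁺]^1.
From E = E° − (0.0592/n) log Q: log Q = (E° − E)·n/0.0592 = (+0.18 − (+0.203))·2/0.0592 = -0.7770.
So 1·log[Co²⁺] = 1·log(0.0385) − log Q = -1.4145 − (-0.7770) = -0.6375; [Co²⁺] = 10^(-0.6375) ≈ 0.23 M.

0.23 M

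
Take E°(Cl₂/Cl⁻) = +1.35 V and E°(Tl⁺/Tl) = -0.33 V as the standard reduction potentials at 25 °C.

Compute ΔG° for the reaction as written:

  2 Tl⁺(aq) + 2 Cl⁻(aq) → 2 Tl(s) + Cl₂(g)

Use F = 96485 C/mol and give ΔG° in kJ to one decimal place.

+324.2 kJ

As written, Tl⁺/Tl is reduced (cathode) and Cl₂/Cl⁻ is oxidised (anode), so E°cell = (-0.33) − (+1.35) = -1.68 V.
Balancing electrons gives n = 2.
ΔG° = −nFE° = −(2)(96485)(-1.68) = 324,190 J = +324.2 kJ.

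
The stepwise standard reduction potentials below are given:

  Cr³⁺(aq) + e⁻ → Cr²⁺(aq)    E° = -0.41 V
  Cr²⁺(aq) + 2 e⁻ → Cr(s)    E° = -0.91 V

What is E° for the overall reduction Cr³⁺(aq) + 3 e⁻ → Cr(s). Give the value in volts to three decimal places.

-0.743 V

Since ΔG° = −nFE° is additive over sequential reductions, n₃E°₃ = n₁E°₁ + n₂E°₂.
E°₃ = (1×-0.41 + 2×-0.91) / 3 = (-2.230) / 3 = -0.743 V.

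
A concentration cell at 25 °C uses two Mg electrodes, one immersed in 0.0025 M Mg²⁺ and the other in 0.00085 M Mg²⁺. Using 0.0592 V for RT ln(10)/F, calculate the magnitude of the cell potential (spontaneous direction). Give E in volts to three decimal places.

+0.014 V

For a concentration cell E°cell = 0. The 0.0025 M side is the cathode (reduction is favoured where [Mg²⁺] is higher).
With n = 2, E = −(0.0592/2) log([Mg²⁺]ₐₙ/[Mg²⁺]꜀ₐₜ) = −(0.0592/2) log(0.00085/0.0025) = −(0.0592/2)(-0.469) = +0.014 V.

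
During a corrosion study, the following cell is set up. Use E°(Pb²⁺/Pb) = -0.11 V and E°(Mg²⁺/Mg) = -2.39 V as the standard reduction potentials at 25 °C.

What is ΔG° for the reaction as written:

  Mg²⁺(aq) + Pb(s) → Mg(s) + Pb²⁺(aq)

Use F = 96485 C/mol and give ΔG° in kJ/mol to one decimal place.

+440.0 kJ/mol

As written, Mg²⁺/Mg is reduced (cathode) and Pb²⁺/Pb is oxidised (anode), so E°cell = (-2.39) − (-0.11) = -2.28 V.
Balancing electrons gives n = 2.
ΔG° = −nFE° = −(2)(96485)(-2.28) = 439,972 J = +440.0 kJ/mol.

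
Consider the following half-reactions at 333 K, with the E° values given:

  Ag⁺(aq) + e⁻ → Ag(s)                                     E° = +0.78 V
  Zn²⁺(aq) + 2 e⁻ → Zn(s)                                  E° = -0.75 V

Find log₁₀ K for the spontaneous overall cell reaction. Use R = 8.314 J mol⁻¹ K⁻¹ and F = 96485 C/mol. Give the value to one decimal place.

46.3

Cathode: Ag⁺/Ag; anode: Zn²⁺/Zn. E°cell = (+0.78) − (-0.75) = +1.53 V, with n = 2.
ΔG° = −nFE° = −RT ln K, so ln K = nFE°/(RT) = (2)(96485)(+1.53) / ((8.314)(333)) = 106.642.
log₁₀ K = 106.642 / ln 10 = 46.3.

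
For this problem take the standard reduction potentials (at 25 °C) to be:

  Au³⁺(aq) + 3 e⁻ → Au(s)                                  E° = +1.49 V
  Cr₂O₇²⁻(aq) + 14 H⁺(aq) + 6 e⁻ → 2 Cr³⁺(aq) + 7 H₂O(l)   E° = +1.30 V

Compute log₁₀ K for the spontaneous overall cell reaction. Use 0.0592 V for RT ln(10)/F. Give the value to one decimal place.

19.3

Cathode: Au³⁺/Au; anode: Cr₂O₇²⁻/Cr³⁺. E°cell = +0.19 V, n = 6.
log K = nE°cell / 0.0592 = (6)(+0.19) / 0.0592 = 19.3.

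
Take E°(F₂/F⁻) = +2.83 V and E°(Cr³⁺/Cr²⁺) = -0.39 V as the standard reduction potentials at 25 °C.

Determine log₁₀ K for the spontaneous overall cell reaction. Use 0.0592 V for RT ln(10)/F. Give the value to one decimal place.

108.8

Cathode: F₂/F⁻; anode: Cr³⁺/Cr²⁺. E°cell = +3.22 V, n = 2.
log K = nE°cell / 0.0592 = (2)(+3.22) / 0.0592 = 108.8.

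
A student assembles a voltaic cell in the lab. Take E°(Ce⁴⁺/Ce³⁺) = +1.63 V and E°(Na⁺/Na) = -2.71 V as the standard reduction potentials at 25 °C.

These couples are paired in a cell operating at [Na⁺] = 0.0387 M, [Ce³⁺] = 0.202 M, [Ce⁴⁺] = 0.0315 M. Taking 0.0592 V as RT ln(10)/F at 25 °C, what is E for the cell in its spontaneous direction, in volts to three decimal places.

Ce⁴⁺/Ce³⁺ is the cathode (higher E°), Na⁺/Na the anode: E°cell = +1.63 − (-2.71) = +4.34 V, n = 1.
Overall: Ce⁴⁺(aq) + Na(s) → Ce³⁺(aq) + Na⁺(aq)
Q = [Ce³⁺]·[Na⁺] / ([Ce⁴⁺]); log Q = -0.605.
E = E° − (0.0592/n) log Q = +4.34 − (0.0592/1)(-0.605) = +4.376 V.

+4.376 V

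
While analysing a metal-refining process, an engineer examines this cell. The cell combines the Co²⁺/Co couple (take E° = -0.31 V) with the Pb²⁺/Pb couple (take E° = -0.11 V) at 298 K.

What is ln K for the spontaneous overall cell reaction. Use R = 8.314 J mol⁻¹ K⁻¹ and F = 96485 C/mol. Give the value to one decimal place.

15.6

Cathode: Pb²⁺/Pb; anode: Co²⁺/Co. E°cell = (-0.11) − (-0.31) = +0.20 V, with n = 2.
ΔG° = −nFE° = −RT ln K, so ln K = nFE°/(RT) = (2)(96485)(+0.20) / ((8.314)(298)) = 15.577.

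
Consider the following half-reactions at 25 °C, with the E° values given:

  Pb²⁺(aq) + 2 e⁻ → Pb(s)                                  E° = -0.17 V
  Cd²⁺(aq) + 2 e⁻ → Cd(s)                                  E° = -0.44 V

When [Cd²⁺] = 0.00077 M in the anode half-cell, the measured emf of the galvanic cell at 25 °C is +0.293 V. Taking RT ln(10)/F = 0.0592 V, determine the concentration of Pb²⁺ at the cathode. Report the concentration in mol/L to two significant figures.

0.0046 M

Pb²⁺/Pb is the cathode, Cd²⁺/Cd the anode: E°cell = +0.27 V, n = 2.
Overall reaction: Pb²⁺(aq) + Cd(s) → Pb(s) + Cd²⁺(aq); Q = [Cd²⁺]^1/[Pb²⁺]^1.
From E = E° − (0.0592/n) log Q: log Q = (E° − E)·n/0.0592 = (+0.27 − (+0.293))·2/0.0592 = -0.7770.
So 1·log[Pb²⁺] = 1·log(0.00077) − log Q = -3.1135 − (-0.7770) = -2.3365; [Pb²⁺] = 10^(-2.3365) ≈ 0.0046 M.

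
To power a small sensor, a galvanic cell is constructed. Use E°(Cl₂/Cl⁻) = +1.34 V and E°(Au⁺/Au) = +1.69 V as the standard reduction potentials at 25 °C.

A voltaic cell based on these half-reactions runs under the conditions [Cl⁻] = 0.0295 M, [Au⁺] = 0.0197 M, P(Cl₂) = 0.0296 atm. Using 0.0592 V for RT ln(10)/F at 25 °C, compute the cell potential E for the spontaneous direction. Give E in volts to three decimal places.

Au⁺/Au is the cathode (higher E°), Cl₂/Cl⁻ the anode: E°cell = +1.69 − (+1.34) = +0.35 V, n = 2.
Overall: 2 Au⁺(aq) + 2 Cl⁻(aq) → 2 Au(s) + Cl₂(g)
Q = P(Cl₂) / ([Au⁺]^2·[Cl⁻]^2); log Q = 4.943.
E = E° − (0.0592/n) log Q = +0.35 − (0.0592/2)(4.943) = +0.204 V.

+0.204 V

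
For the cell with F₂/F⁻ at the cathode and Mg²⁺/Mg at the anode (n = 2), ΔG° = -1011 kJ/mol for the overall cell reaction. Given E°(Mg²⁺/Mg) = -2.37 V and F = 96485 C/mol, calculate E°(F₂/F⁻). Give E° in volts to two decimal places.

+2.87 V

E°cell = −ΔG°/(nF) = −(-1011×10³)/((2)(96485)) = +5.239 V.
Since F₂/F⁻ is the cathode and Mg²⁺/Mg the anode, E°cell = E°(F₂/F⁻) − E°(Mg²⁺/Mg).
So E°(F₂/F⁻) = E°cell + E°(Mg²⁺/Mg) = +5.239 + (-2.37) = +2.87 V.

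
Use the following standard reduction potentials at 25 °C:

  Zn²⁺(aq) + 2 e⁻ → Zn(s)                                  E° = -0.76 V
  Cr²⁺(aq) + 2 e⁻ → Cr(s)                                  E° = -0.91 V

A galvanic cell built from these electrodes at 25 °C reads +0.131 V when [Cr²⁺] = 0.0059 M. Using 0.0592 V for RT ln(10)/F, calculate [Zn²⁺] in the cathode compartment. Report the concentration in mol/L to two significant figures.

Zn²⁺/Zn is the cathode, Cr²⁺/Cr the anode: E°cell = +0.15 V, n = 2.
Overall reaction: Zn²⁺(aq) + Cr(s) → Zn(s) + Cr²⁺(aq); Q = [Cr²⁺]^1/[Zn²⁺]^1.
From E = E° − (0.0592/n) log Q: log Q = (E° − E)·n/0.0592 = (+0.15 − (+0.131))·2/0.0592 = 0.6419.
So 1·log[Zn²⁺] = 1·log(0.0059) − log Q = -2.2291 − (0.6419) = -2.8710; [Zn²⁺] = 10^(-2.8710) ≈ 0.0013 M.

0.0013 M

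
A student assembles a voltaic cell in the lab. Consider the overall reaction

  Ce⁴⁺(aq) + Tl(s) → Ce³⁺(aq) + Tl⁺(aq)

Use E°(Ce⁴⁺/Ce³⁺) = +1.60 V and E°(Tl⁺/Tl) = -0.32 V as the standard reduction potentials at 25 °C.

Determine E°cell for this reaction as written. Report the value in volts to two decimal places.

The Ce⁴⁺/Ce³⁺ couple has the higher reduction potential, so it is the cathode; Tl⁺/Tl is oxidised at the anode.
E°cell = E°(cathode) − E°(anode) = (+1.60) − (-0.32) = +1.92 V.
Since E°cell > 0, the reaction is spontaneous under standard conditions.

+1.92 V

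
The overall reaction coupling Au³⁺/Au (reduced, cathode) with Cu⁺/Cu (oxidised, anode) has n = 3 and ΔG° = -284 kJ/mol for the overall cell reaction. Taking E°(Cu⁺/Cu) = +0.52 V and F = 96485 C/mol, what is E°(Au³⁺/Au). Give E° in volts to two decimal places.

+1.50 V

E°cell = −ΔG°/(nF) = −(-284×10³)/((3)(96485)) = +0.981 V.
Since Au³⁺/Au is the cathode and Cu⁺/Cu the anode, E°cell = E°(Au³⁺/Au) − E°(Cu⁺/Cu).
So E°(Au³⁺/Au) = E°cell + E°(Cu⁺/Cu) = +0.981 + (+0.52) = +1.50 V.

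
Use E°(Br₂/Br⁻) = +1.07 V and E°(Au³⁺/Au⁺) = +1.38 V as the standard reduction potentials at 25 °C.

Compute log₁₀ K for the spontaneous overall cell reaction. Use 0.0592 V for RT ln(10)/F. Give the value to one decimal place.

10.5

Cathode: Au³⁺/Au⁺; anode: Br₂/Br⁻. E°cell = +0.31 V, n = 2.
log K = nE°cell / 0.0592 = (2)(+0.31) / 0.0592 = 10.5.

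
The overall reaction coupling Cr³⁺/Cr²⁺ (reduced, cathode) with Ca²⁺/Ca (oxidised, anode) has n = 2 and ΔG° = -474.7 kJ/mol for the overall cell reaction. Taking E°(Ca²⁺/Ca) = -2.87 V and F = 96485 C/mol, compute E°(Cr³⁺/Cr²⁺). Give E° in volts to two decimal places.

-0.41 V

E°cell = −ΔG°/(nF) = −(-474.7×10³)/((2)(96485)) = +2.460 V.
Since Cr³⁺/Cr²⁺ is the cathode and Ca²⁺/Ca the anode, E°cell = E°(Cr³⁺/Cr²⁺) − E°(Ca²⁺/Ca).
So E°(Cr³⁺/Cr²⁺) = E°cell + E°(Ca²⁺/Ca) = +2.460 + (-2.87) = -0.41 V.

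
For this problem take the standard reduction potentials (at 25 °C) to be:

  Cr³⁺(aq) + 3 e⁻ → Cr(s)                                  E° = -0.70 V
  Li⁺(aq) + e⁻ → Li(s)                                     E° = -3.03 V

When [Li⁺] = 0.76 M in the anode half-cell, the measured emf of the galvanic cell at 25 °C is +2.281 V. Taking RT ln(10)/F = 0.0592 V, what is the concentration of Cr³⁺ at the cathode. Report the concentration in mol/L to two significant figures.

Cr³⁺/Cr is the cathode, Li⁺/Li the anode: E°cell = +2.33 V, n = 3.
Overall reaction: Cr³⁺(aq) + 3 Li(s) → Cr(s) + 3 Li⁺(aq); Q = [Li⁺]^3/[Cr³⁺]^1.
From E = E° − (0.0592/n) log Q: log Q = (E° − E)·n/0.0592 = (+2.33 − (+2.281))·3/0.0592 = 2.4831.
So 1·log[Cr³⁺] = 3·log(0.76) − log Q = -0.3576 − (2.4831) = -2.8407; [Cr³⁺] = 10^(-2.8407) ≈ 0.0014 M.

0.0014 M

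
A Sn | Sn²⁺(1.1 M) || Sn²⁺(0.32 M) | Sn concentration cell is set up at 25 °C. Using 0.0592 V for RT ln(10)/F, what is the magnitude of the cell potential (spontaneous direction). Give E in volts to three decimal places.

For a concentration cell E°cell = 0. The 1.1 M side is the cathode (reduction is favoured where [Sn²⁺] is higher).
With n = 2, E = −(0.0592/2) log([Sn²⁺]ₐₙ/[Sn²⁺]꜀ₐₜ) = −(0.0592/2) log(0.32/1.1) = −(0.0592/2)(-0.536) = +0.016 V.

+0.016 V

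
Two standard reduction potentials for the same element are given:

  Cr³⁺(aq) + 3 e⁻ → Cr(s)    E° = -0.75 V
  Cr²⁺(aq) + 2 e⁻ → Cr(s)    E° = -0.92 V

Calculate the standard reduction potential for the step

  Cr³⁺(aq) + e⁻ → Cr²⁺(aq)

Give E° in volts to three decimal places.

Sequential free energies add, so n₃E°₃ = n₁E°₁ + n₂E°₂.
With n₃ = 3, and the known step contributing 2×(-0.92) V, the unknown satisfies 1·E° = 3×(-0.75) − 2×(-0.92) = -0.410.
E° = -0.410 / 1 = -0.410 V.

-0.410 V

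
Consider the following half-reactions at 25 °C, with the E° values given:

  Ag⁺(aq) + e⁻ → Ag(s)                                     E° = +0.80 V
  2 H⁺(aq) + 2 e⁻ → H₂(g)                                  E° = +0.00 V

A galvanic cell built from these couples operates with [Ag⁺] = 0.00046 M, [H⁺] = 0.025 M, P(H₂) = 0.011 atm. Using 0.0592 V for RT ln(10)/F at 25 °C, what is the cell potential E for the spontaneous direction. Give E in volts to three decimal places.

Ag⁺/Ag is the cathode (higher E°), H⁺/H₂ the anode: E°cell = +0.80 − (+0.00) = +0.80 V, n = 2.
Overall: 2 Ag⁺(aq) + H₂(g) → 2 Ag(s) + 2 H⁺(aq)
Q = [H⁺]^2 / ([Ag⁺]^2·P(H₂)); log Q = 5.429.
E = E° − (0.0592/n) log Q = +0.80 − (0.0592/2)(5.429) = +0.639 V.

+0.639 V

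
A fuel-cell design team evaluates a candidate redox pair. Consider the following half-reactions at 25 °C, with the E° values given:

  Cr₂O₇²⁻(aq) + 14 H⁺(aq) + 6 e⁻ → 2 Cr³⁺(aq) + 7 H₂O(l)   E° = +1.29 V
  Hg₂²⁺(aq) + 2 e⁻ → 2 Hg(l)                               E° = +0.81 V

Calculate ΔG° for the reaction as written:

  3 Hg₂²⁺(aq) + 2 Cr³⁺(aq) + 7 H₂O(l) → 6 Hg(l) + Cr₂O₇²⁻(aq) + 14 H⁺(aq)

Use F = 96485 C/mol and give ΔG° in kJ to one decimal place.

+277.9 kJ

As written, Hg₂²⁺/Hg is reduced (cathode) and Cr₂O₇²⁻/Cr³⁺ is oxidised (anode), so E°cell = (+0.81) − (+1.29) = -0.48 V.
Balancing electrons gives n = 6.
ΔG° = −nFE° = −(6)(96485)(-0.48) = 277,877 J = +277.9 kJ.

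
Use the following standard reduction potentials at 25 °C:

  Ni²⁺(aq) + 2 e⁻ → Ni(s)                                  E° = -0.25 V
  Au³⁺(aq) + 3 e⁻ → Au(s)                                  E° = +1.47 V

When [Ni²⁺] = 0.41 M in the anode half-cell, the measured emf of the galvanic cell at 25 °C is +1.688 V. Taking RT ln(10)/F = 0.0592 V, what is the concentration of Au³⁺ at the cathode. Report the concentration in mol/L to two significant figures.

Au³⁺/Au is the cathode, Ni²⁺/Ni the anode: E°cell = +1.72 V, n = 6.
Overall reaction: 2 Au³⁺(aq) + 3 Ni(s) → 2 Au(s) + 3 Ni²⁺(aq); Q = [Ni²⁺]^3/[Au³⁺]^2.
From E = E° − (0.0592/n) log Q: log Q = (E° − E)·n/0.0592 = (+1.72 − (+1.688))·6/0.0592 = 3.2432.
So 2·log[Au³⁺] = 3·log(0.41) − log Q = -1.1616 − (3.2432) = -4.4048; log[Au³⁺] = -4.4048 / 2 = -2.2024; [Au³⁺] = 10^(-2.2024) ≈ 0.0063 M.

0.0063 M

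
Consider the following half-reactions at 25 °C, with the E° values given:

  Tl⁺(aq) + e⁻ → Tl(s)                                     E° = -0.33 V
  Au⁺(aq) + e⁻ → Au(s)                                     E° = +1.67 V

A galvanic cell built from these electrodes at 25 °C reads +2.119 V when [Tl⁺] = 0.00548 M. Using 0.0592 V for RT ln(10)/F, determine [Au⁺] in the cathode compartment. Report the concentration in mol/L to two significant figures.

Au⁺/Au is the cathode, Tl⁺/Tl the anode: E°cell = +2.00 V, n = 1.
Overall reaction: Au⁺(aq) + Tl(s) → Au(s) + Tl⁺(aq); Q = [Tl⁺]^1/[Au⁺]^1.
From E = E° − (0.0592/n) log Q: log Q = (E° − E)·n/0.0592 = (+2.00 − (+2.119))·1/0.0592 = -2.0101.
So 1·log[Au⁺] = 1·log(0.00548) − log Q = -2.2612 − (-2.0101) = -0.2511; [Au⁺] = 10^(-0.2511) ≈ 0.56 M.

0.56 M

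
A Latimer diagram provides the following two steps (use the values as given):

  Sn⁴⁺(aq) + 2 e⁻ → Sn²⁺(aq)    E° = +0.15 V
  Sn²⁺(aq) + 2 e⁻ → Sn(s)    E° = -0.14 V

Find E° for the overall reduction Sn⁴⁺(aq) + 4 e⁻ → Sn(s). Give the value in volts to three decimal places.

+0.005 V

Since ΔG° = −nFE° is additive over sequential reductions, n₃E°₃ = n₁E°₁ + n₂E°₂.
E°₃ = (2×+0.15 + 2×-0.14) / 4 = (+0.020) / 4 = +0.005 V.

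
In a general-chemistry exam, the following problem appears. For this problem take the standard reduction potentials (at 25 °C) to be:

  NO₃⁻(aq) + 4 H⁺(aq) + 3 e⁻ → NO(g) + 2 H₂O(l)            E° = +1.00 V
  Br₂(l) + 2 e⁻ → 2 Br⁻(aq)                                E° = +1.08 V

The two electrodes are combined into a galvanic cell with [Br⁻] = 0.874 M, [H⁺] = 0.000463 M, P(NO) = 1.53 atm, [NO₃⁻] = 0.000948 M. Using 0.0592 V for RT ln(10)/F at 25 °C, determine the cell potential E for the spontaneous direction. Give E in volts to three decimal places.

Br₂/Br⁻ is the cathode (higher E°), NO₃⁻/NO the anode: E°cell = +1.08 − (+1.00) = +0.08 V, n = 6.
Overall: 3 Br₂(l) + 2 NO(g) + 4 H₂O(l) → 6 Br⁻(aq) + 2 NO₃⁻(aq) + 8 H⁺(aq)
Q = [Br⁻]^6·[NO₃⁻]^2·[H⁺]^8 / (P(NO)^2); log Q = -33.442.
E = E° − (0.0592/n) log Q = +0.08 − (0.0592/6)(-33.442) = +0.410 V.

+0.410 V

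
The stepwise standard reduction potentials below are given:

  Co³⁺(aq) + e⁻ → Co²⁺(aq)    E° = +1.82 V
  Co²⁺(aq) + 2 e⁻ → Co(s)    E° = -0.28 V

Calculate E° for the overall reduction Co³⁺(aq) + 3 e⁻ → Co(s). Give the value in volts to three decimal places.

Adding the free-energy changes (−nFE°) of the two steps gives −n₃FE°₃ = −n₁FE°₁ − n₂FE°₂.
E°₃ = (1×+1.82 + 2×-0.28) / 3 = (+1.260) / 3 = +0.420 V.

+0.420 V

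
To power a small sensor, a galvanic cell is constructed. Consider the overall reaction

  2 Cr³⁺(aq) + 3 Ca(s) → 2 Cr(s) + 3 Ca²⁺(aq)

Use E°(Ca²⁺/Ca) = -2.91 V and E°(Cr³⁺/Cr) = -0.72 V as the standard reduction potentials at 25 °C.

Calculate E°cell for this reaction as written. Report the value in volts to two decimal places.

+2.19 V

The Cr³⁺/Cr couple has the higher reduction potential, so it is the cathode; Ca²⁺/Ca is oxidised at the anode.
E°cell = E°(cathode) − E°(anode) = (-0.72) − (-2.91) = +2.19 V.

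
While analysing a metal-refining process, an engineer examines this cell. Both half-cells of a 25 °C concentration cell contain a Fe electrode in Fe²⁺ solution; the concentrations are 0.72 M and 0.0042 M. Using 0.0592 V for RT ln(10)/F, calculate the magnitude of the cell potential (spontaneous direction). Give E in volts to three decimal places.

For a concentration cell E°cell = 0. The 0.72 M side is the cathode (reduction is favoured where [Fe²⁺] is higher).
With n = 2, E = −(0.0592/2) log([Fe²⁺]ₐₙ/[Fe²⁺]꜀ₐₜ) = −(0.0592/2) log(0.0042/0.72) = −(0.0592/2)(-2.234) = +0.066 V.

+0.066 V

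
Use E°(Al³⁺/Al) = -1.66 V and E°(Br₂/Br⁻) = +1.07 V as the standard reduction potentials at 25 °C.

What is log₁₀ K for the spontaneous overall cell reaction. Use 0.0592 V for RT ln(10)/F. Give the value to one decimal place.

Cathode: Br₂/Br⁻; anode: Al³⁺/Al. E°cell = +2.73 V, n = 6.
log K = nE°cell / 0.0592 = (6)(+2.73) / 0.0592 = 276.7.

276.7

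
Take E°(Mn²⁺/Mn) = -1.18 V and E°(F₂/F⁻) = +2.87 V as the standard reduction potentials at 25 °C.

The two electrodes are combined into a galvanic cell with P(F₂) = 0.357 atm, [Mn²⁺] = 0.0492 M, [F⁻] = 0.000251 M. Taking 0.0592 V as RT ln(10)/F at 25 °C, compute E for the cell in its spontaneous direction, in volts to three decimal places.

F₂/F⁻ is the cathode (higher E°), Mn²⁺/Mn the anode: E°cell = +2.87 − (-1.18) = +4.05 V, n = 2.
Overall: F₂(g) + Mn(s) → 2 F⁻(aq) + Mn²⁺(aq)
Q = [F⁻]^2·[Mn²⁺] / (P(F₂)); log Q = -8.061.
E = E° − (0.0592/n) log Q = +4.05 − (0.0592/2)(-8.061) = +4.289 V.

+4.289 V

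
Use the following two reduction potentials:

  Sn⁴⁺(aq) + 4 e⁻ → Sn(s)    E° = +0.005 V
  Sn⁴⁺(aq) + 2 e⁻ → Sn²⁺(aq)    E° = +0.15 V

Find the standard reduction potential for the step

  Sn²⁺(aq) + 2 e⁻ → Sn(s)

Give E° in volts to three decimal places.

-0.140 V

Sequential free energies add, so n₃E°₃ = n₁E°₁ + n₂E°₂.
With n₃ = 4, and the known step contributing 2×(+0.15) V, the unknown satisfies 2·E° = 4×(+0.005) − 2×(+0.15) = -0.280.
E° = -0.280 / 2 = -0.140 V.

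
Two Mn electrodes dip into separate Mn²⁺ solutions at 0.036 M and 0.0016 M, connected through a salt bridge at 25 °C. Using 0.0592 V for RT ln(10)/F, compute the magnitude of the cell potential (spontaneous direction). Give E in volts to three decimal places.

+0.040 V

For a concentration cell E°cell = 0. The 0.036 M side is the cathode (reduction is favoured where [Mn²⁺] is higher).
With n = 2, E = −(0.0592/2) log([Mn²⁺]ₐₙ/[Mn²⁺]꜀ₐₜ) = −(0.0592/2) log(0.0016/0.036) = −(0.0592/2)(-1.352) = +0.040 V.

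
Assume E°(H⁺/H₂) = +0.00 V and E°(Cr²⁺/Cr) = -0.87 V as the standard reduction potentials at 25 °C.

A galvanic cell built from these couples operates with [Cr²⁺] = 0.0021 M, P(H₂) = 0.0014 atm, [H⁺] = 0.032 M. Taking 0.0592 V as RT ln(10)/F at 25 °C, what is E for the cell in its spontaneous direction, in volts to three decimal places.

+0.945 V

H⁺/H₂ is the cathode (higher E°), Cr²⁺/Cr the anode: E°cell = +0.00 − (-0.87) = +0.87 V, n = 2.
Overall: 2 H⁺(aq) + Cr(s) → H₂(g) + Cr²⁺(aq)
Q = P(H₂)·[Cr²⁺] / ([H⁺]^2); log Q = -2.542.
E = E° − (0.0592/n) log Q = +0.87 − (0.0592/2)(-2.542) = +0.945 V.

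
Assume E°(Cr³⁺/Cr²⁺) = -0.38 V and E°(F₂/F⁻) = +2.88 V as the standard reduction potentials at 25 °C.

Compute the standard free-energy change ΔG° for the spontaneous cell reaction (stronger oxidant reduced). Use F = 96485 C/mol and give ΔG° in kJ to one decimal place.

F₂/F⁻ (E° = +2.88 V) is the cathode; Cr³⁺/Cr²⁺ (E° = -0.38 V) is the anode, so E°cell = +3.26 V.
Balancing electrons gives n = 2 (lcm of 2 and 1).
ΔG° = −nFE° = −(2)(96485)(+3.26) = -629,082 J = -629.1 kJ.

-629.1 kJ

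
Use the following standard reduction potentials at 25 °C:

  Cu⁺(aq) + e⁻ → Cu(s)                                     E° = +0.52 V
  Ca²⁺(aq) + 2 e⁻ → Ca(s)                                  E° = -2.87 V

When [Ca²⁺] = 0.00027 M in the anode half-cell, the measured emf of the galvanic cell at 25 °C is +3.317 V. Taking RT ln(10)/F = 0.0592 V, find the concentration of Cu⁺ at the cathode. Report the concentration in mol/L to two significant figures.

Cu⁺/Cu is the cathode, Ca²⁺/Ca the anode: E°cell = +3.39 V, n = 2.
Overall reaction: 2 Cu⁺(aq) + Ca(s) → 2 Cu(s) + Ca²⁺(aq); Q = [Ca²⁺]^1/[Cu⁺]^2.
From E = E° − (0.0592/n) log Q: log Q = (E° − E)·n/0.0592 = (+3.39 − (+3.317))·2/0.0592 = 2.4662.
So 2·log[Cu⁺] = 1·log(0.00027) − log Q = -3.5686 − (2.4662) = -6.0348; log[Cu⁺] = -6.0348 / 2 = -3.0174; [Cu⁺] = 10^(-3.0174) ≈ 0.00096 M.

0.00096 M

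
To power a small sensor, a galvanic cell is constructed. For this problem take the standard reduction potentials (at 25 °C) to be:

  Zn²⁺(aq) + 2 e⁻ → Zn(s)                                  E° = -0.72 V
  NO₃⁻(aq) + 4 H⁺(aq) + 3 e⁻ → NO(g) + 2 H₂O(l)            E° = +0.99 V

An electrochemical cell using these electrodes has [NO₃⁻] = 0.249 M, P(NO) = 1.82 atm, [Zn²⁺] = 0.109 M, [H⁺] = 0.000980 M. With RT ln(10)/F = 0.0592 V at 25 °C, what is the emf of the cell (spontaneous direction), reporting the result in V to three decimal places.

+1.484 V

NO₃⁻/NO is the cathode (higher E°), Zn²⁺/Zn the anode: E°cell = +0.99 − (-0.72) = +1.71 V, n = 6.
Overall: 2 NO₃⁻(aq) + 8 H⁺(aq) + 3 Zn(s) → 2 NO(g) + 4 H₂O(l) + 3 Zn²⁺(aq)
Q = P(NO)^2·[Zn²⁺]^3 / ([NO₃⁻]^2·[H⁺]^8); log Q = 22.910.
E = E° − (0.0592/n) log Q = +1.71 − (0.0592/6)(22.910) = +1.484 V.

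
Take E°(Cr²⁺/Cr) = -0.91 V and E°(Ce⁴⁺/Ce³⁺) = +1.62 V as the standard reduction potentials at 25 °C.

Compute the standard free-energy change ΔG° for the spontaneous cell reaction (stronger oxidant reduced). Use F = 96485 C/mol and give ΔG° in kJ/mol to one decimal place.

-488.2 kJ/mol

Ce⁴⁺/Ce³⁺ (E° = +1.62 V) is the cathode; Cr²⁺/Cr (E° = -0.91 V) is the anode, so E°cell = +2.53 V.
Balancing electrons gives n = 2 (lcm of 1 and 2).
ΔG° = −nFE° = −(2)(96485)(+2.53) = -488,214 J = -488.2 kJ/mol.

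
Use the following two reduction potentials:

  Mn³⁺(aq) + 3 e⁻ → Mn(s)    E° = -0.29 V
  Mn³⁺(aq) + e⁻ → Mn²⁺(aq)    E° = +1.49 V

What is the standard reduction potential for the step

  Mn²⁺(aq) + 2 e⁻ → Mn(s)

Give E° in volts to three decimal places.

Sequential free energies add, so n₃E°₃ = n₁E°₁ + n₂E°₂.
With n₃ = 3, and the known step contributing 1×(+1.49) V, the unknown satisfies 2·E° = 3×(-0.29) − 1×(+1.49) = -2.360.
E° = -2.360 / 2 = -1.180 V.

-1.180 V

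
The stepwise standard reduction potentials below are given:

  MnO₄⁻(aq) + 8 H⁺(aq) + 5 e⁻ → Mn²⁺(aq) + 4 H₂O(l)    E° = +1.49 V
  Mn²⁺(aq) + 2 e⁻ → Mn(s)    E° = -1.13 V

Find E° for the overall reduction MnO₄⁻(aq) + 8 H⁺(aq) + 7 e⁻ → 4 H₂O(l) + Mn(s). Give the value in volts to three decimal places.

+0.741 V

Adding the free-energy changes (−nFE°) of the two steps gives −n₃FE°₃ = −n₁FE°₁ − n₂FE°₂.
E°₃ = (5×+1.49 + 2×-1.13) / 7 = (+5.190) / 7 = +0.741 V.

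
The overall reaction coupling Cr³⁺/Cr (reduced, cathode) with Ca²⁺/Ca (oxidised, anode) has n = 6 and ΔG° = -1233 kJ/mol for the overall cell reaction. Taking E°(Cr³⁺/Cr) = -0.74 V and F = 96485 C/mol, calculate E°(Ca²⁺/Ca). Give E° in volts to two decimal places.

-2.87 V

E°cell = −ΔG°/(nF) = −(-1233×10³)/((6)(96485)) = +2.130 V.
Since Cr³⁺/Cr is the cathode and Ca²⁺/Ca the anode, E°cell = E°(Cr³⁺/Cr) − E°(Ca²⁺/Ca).
So E°(Ca²⁺/Ca) = E°(Cr³⁺/Cr) − E°cell = (-0.74) − (+2.130) = -2.87 V.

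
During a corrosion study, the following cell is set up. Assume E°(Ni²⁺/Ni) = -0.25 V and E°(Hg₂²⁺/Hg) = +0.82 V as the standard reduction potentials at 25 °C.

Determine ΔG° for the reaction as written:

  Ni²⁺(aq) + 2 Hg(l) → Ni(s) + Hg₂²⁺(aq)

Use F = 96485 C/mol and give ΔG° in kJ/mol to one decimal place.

As written, Ni²⁺/Ni is reduced (cathode) and Hg₂²⁺/Hg is oxidised (anode), so E°cell = (-0.25) − (+0.82) = -1.07 V.
Balancing electrons gives n = 2.
ΔG° = −nFE° = −(2)(96485)(-1.07) = 206,478 J = +206.5 kJ/mol.

+206.5 kJ/mol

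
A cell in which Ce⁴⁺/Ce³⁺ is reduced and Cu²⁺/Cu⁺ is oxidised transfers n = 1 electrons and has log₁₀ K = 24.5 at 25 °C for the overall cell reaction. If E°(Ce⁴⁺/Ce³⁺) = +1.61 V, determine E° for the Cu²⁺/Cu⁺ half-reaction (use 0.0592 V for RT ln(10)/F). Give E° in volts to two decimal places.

+0.16 V

E°cell = (0.0592/n)·log K = (0.0592/1)(24.5) = +1.450 V.
Since Ce⁴⁺/Ce³⁺ is the cathode and Cu²⁺/Cu⁺ the anode, E°cell = E°(Ce⁴⁺/Ce³⁺) − E°(Cu²⁺/Cu⁺).
So E°(Cu²⁺/Cu⁺) = E°(Ce⁴⁺/Ce³⁺) − E°cell = (+1.61) − (+1.450) = +0.16 V.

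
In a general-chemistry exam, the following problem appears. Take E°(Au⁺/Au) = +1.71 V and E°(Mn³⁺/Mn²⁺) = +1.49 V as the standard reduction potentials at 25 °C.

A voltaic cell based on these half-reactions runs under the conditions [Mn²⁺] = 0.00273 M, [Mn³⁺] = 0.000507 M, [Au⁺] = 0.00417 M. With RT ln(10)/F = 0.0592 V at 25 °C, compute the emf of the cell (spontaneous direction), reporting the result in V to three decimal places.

Au⁺/Au is the cathode (higher E°), Mn³⁺/Mn²⁺ the anode: E°cell = +1.71 − (+1.49) = +0.22 V, n = 1.
Overall: Au⁺(aq) + Mn²⁺(aq) → Au(s) + Mn³⁺(aq)
Q = [Mn³⁺] / ([Au⁺]·[Mn²⁺]); log Q = 1.649.
E = E° − (0.0592/n) log Q = +0.22 − (0.0592/1)(1.649) = +0.122 V.

+0.122 V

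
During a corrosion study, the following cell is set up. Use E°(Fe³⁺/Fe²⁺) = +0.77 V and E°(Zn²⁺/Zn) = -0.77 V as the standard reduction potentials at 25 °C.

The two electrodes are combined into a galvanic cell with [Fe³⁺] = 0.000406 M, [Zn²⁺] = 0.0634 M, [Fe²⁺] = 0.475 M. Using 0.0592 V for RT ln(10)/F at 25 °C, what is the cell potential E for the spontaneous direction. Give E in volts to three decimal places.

+1.394 V

Fe³⁺/Fe²⁺ is the cathode (higher E°), Zn²⁺/Zn the anode: E°cell = +0.77 − (-0.77) = +1.54 V, n = 2.
Overall: 2 Fe³⁺(aq) + Zn(s) → 2 Fe²⁺(aq) + Zn²⁺(aq)
Q = [Fe²⁺]^2·[Zn²⁺] / ([Fe³⁺]^2); log Q = 4.938.
E = E° − (0.0592/n) log Q = +1.54 − (0.0592/2)(4.938) = +1.394 V.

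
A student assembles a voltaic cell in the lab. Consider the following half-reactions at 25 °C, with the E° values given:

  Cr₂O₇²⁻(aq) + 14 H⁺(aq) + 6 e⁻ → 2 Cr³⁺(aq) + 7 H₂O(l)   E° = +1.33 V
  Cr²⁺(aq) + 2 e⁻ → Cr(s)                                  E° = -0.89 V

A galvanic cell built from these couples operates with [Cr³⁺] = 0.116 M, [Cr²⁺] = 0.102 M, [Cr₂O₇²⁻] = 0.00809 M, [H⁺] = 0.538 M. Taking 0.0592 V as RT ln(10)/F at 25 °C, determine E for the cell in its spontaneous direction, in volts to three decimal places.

Cr₂O₇²⁻/Cr³⁺ is the cathode (higher E°), Cr²⁺/Cr the anode: E°cell = +1.33 − (-0.89) = +2.22 V, n = 6.
Overall: Cr₂O₇²⁻(aq) + 14 H⁺(aq) + 3 Cr(s) → 2 Cr³⁺(aq) + 7 H₂O(l) + 3 Cr²⁺(aq)
Q = [Cr³⁺]^2·[Cr²⁺]^3 / ([Cr₂O₇²⁻]·[H⁺]^14); log Q = 1.016.
E = E° − (0.0592/n) log Q = +2.22 − (0.0592/6)(1.016) = +2.210 V.

+2.210 V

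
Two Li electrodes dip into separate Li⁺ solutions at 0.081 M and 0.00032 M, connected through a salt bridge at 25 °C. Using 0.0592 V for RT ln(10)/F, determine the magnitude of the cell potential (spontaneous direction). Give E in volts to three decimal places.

+0.142 V

For a concentration cell E°cell = 0. The 0.081 M side is the cathode (reduction is favoured where [Li⁺] is higher).
With n = 1, E = −(0.0592/1) log([Li⁺]ₐₙ/[Li⁺]꜀ₐₜ) = −(0.0592/1) log(0.00032/0.081) = −(0.0592/1)(-2.403) = +0.142 V.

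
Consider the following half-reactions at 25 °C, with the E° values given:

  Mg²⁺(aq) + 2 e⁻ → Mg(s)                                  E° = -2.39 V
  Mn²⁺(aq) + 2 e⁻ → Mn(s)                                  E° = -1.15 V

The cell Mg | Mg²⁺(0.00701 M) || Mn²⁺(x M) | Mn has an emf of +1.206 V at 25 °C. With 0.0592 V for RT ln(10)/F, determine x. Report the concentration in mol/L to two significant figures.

Mn²⁺/Mn is the cathode, Mg²⁺/Mg the anode: E°cell = +1.24 V, n = 2.
Overall reaction: Mn²⁺(aq) + Mg(s) → Mn(s) + Mg²⁺(aq); Q = [Mg²⁺]^1/[Mn²⁺]^1.
From E = E° − (0.0592/n) log Q: log Q = (E° − E)·n/0.0592 = (+1.24 − (+1.206))·2/0.0592 = 1.1486.
So 1·log[Mn²⁺] = 1·log(0.00701) − log Q = -2.1543 − (1.1486) = -3.3029; [Mn²⁺] = 10^(-3.3029) ≈ 0.00050 M.

0.00050 M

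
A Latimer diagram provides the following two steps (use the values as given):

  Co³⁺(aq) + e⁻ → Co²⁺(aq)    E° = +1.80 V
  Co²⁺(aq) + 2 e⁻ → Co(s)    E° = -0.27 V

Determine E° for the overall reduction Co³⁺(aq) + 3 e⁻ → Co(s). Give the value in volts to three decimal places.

+0.420 V

Adding the free-energy changes (−nFE°) of the two steps gives −n₃FE°₃ = −n₁FE°₁ − n₂FE°₂.
E°₃ = (1×+1.80 + 2×-0.27) / 3 = (+1.260) / 3 = +0.420 V.
E° values themselves are not directly additive — weighting by electron count is essential.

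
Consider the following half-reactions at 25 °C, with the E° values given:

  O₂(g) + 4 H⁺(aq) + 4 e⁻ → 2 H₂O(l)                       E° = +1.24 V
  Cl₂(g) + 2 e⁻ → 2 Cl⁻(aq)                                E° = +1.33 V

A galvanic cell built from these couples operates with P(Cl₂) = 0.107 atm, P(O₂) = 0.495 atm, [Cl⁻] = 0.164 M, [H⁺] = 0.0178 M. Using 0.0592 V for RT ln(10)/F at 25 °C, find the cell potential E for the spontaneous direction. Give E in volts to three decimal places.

+0.216 V

Cl₂/Cl⁻ is the cathode (higher E°), O₂/H₂O the anode: E°cell = +1.33 − (+1.24) = +0.09 V, n = 4.
Overall: 2 Cl₂(g) + 2 H₂O(l) → 4 Cl⁻(aq) + O₂(g) + 4 H⁺(aq)
Q = [Cl⁻]^4·P(O₂)·[H⁺]^4 / (P(Cl₂)^2); log Q = -8.503.
E = E° − (0.0592/n) log Q = +0.09 − (0.0592/4)(-8.503) = +0.216 V.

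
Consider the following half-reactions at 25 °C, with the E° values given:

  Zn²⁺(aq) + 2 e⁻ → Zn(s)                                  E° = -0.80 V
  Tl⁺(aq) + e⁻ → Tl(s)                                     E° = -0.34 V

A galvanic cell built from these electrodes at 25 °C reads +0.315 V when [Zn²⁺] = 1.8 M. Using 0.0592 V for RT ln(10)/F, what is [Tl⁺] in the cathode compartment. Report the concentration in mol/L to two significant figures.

Tl⁺/Tl is the cathode, Zn²⁺/Zn the anode: E°cell = +0.46 V, n = 2.
Overall reaction: 2 Tl⁺(aq) + Zn(s) → 2 Tl(s) + Zn²⁺(aq); Q = [Zn²⁺]^1/[Tl⁺]^2.
From E = E° − (0.0592/n) log Q: log Q = (E° − E)·n/0.0592 = (+0.46 − (+0.315))·2/0.0592 = 4.8986.
So 2·log[Tl⁺] = 1·log(1.8) − log Q = 0.2553 − (4.8986) = -4.6433; log[Tl⁺] = -4.6433 / 2 = -2.3216; [Tl⁺] = 10^(-2.3216) ≈ 0.0048 M.

0.0048 M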